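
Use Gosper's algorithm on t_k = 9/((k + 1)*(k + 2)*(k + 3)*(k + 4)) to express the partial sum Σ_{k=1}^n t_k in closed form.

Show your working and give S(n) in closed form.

S(n) = n*(n**2 + 9*n + 26)/(8*(n**3 + 9*n**2 + 26*n + 24))

r(k) = (k + 1)/(k + 5) after simplifying.
A = k + 1, B = k + 5, C = 1.
f must satisfy (k + 1)·f(k+1) − (k + 4)·f(k) = 1.
Degrees (1,1,0) ⇒ d ≤ 3.
Coefficient equations give f(k) = k*(k**2 + 6*k + 11)/18.
Certificate R = B(k−1)f/C = k*(k + 4)*(k**2 + 6*k + 11)/18 gives s_k = k*(k**2 + 6*k + 11)/(2*(k + 1)*(k + 2)*(k + 3)).
s_(k+1) − s_k = 9/(k**4 + 10*k**3 + 35*k**2 + 50*k + 24) = t_k.
Evaluate: s_(n+1) = (n**3 + 9*n**2 + 26*n + 18)/(2*(n**3 + 9*n**2 + 26*n + 24)); subtract s_(1) = 3/8 ⇒ S(n) = n*(n**2 + 9*n + 26)/(8*(n**3 + 9*n**2 + 26*n + 24)).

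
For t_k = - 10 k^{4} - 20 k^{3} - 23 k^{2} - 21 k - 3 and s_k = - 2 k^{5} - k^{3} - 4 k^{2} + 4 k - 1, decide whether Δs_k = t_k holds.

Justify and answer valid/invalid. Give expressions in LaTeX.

valid; difference matches t_k

s_(k+1) = 4*k - 2*(k + 1)**5 - (k + 1)**3 - 4*(k + 1)**2 + 3
s_(k+1) − s_k = -10*k**4 - 20*k**3 - 23*k**2 - 21*k - 3
(s_(k+1) − s_k) − t_k = 0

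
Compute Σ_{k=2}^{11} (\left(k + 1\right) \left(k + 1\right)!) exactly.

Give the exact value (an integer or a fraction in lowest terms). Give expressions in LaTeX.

r(k) = (k + 2)**2/(k + 1) after simplifying.
Normal form (A,B,C) = (k + 2, 1, k + 1).
Need (k + 2)·f(k+1) − (1)·f(k) = k + 1.
d = 0 from the (1,0,1) case.
Solve for f: f(k) = 1 (degree 0 ≤ 0).
Then R = B(k−1)f/C = 1/(k + 1), so s_k = R(k)·t_k = factorial(k + 1).
Verify: (k + 1)*factorial(k + 1) matches t_k.
Sum = s_(12) − s_(2); s_(12) = 6227020800, s_(2) = 6 ⇒ 6227020794.

Σ = 6227020794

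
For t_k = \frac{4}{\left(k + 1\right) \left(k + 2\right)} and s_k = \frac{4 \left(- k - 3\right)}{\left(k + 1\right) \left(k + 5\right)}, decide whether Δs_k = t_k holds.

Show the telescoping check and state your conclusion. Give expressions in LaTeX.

s_(k+1) = 4*(-k - 4)/((k + 2)*(k + 6))
s_(k+1) − s_k = 4*(k**2 + 7*k + 16)/(k**4 + 14*k**3 + 65*k**2 + 112*k + 60)
(s_(k+1) − s_k) − t_k = 8*(-2*k - 7)/(k**4 + 14*k**3 + 65*k**2 + 112*k + 60)

Invalid: residual \frac{8 \left(- 2 k - 7\right)}{k^{4} + 14 k^{3} + 65 k^{2} + 112 k + 60} ≠ 0.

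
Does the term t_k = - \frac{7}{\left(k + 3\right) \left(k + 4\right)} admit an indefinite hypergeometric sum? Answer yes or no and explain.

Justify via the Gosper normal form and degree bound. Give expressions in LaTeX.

Yes. s_k = - \frac{7 k}{3 k + 9}.

The ratio is (k + 3)/(k + 5).
Normal form (A,B,C) = (k + 3, k + 5, 1).
f must satisfy (k + 3)·f(k+1) − (k + 4)·f(k) = 1.
Bound: deg f ≤ 1.
Solve for f: f(k) = k/3 (degree 1 ≤ 1).
Get s_k = R·t_k = -7*k/(3*k + 9) with R(k) = B(k−1)f(k)/C(k) = k*(k + 4)/3.
Δs = -7/(k**2 + 7*k + 12), as required.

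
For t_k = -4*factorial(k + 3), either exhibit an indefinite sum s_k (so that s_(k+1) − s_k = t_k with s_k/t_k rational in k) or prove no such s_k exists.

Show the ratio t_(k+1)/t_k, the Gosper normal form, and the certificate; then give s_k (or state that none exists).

not Gosper-summable; s_k does not exist

The ratio is k + 4.
A = k + 4, B = 1, C = 1.
Key eq: (k + 4)·f(k+1) = (1)·f(k) + (1).
From deg A=1, deg B=0, deg C=0: d=-1.
deg f ≤ -1 is impossible — no certificate.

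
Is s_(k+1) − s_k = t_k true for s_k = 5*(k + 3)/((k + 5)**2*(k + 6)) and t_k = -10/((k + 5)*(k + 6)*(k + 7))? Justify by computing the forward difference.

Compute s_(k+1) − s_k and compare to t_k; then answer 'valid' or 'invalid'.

s_(k+1) = 5*(k + 4)/((k + 6)**2*(k + 7))
s_(k+1) − s_k = 10*(-k**2 - 8*k - 13)/(k**5 + 29*k**4 + 335*k**3 + 1927*k**2 + 5520*k + 6300)
(s_(k+1) − s_k) − t_k = 10*(3*k + 17)/(k**5 + 29*k**4 + 335*k**3 + 1927*k**2 + 5520*k + 6300)

Invalid: residual 10*(3*k + 17)/(k**5 + 29*k**4 + 335*k**3 + 1927*k**2 + 5520*k + 6300) ≠ 0.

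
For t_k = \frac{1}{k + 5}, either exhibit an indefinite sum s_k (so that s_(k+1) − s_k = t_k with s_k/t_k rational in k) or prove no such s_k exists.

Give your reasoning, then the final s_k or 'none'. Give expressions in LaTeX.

Compute t_(k+1)/t_k: get (k + 5)/(k + 6).
Normal form (A,B,C) = (k + 5, k + 6, 1).
Solve (k + 5)·f(k+1) − (k + 5)·f(k) = 1.
deg f ≤ 0 (via 1,1,0).
Put f(k) = c0: A·f(k+1) − B(k−1)·f(k) − C = -1; need -1 = 0 — inconsistent ⇒ no f, not summable.

none (Gosper's algorithm certifies no s_k)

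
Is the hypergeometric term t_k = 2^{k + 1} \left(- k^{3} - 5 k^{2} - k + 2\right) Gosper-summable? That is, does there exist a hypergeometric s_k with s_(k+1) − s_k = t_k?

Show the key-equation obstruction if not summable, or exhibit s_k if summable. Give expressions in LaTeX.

Step 1: r(k) = 2*(k**3 + 8*k**2 + 14*k + 5)/(k**3 + 5*k**2 + k - 2).
So A=2 and B=1, with C=k**3 + 5*k**2 + k - 2.
f must satisfy (2)·f(k+1) − (1)·f(k) = k**3 + 5*k**2 + k - 2.
Degrees (0,0,3) ⇒ d ≤ 3.
Solving with deg f ≤ 3: f(k) = k*(k**2 - k - 1).
Then R = B(k−1)f/C = k*(k**2 - k - 1)/(k**3 + 5*k**2 + k - 2), so s_k = R(k)·t_k = 2**(k + 1)*k*(-k**2 + k + 1).
s_(k+1) − s_k = 2**(k + 1)*(-k**3 - 5*k**2 - k + 2) = t_k.

Yes. s_k = 2^{k + 1} k \left(- k^{2} + k + 1\right).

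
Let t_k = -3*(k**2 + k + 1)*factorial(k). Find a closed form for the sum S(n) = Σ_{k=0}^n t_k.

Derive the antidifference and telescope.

S(n) = -3*(n + 1)*factorial(n + 1)

Step 1: r(k) = (k + 1)*(k + (k + 1)**2 + 2)/(k**2 + k + 1).
A = k + 1, B = 1, C = k**2 + k + 1.
Solve (k + 1)·f(k+1) − (1)·f(k) = k**2 + k + 1.
Bound: deg f ≤ 1.
Solving with deg f ≤ 1: f(k) = k.
So s_k = (B(k−1)f/C)·t_k = (k/(k**2 + k + 1))·t_k = -3*k*factorial(k).
Δs = -3*(k**2 + k + 1)*factorial(k), as required.
s_(n+1) = -3*(n + 1)*factorial(n + 1) and s_(0) = 0, so S(n) = -3*(n + 1)*factorial(n + 1).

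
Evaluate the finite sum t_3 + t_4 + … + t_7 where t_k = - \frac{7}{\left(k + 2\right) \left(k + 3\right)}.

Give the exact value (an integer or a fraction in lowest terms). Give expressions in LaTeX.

Step 1: r(k) = (k + 2)/(k + 4).
Gosper form: A/B · C(k+1)/C(k) with A=k + 2, B=k + 4, C=1.
Solve (k + 2)·f(k+1) − (k + 3)·f(k) = 1.
Bound: deg f ≤ 1.
A polynomial solution: f(k) = k/2.
Then R = B(k−1)f/C = k*(k + 3)/2, so s_k = R(k)·t_k = -7*k/(2*k + 4).
Check: Δs_k = -7/(k**2 + 5*k + 6). ✓
Evaluate s at k=8 and k=3: -14/5 and -21/10; difference -7/10.

Σ = -7/10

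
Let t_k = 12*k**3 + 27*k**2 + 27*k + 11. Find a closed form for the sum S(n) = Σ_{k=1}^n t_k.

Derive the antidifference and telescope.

S(n) = n*(3*n**3 + 15*n**2 + 30*n + 29)

Compute t_(k+1)/t_k: get (12*k**3 + 63*k**2 + 117*k + 77)/(12*k**3 + 27*k**2 + 27*k + 11).
Factor: A=1; B=1; C=k**3 + 9*k**2/4 + 9*k/4 + 11/12.
f must satisfy (1)·f(k+1) − (1)·f(k) = k**3 + 9*k**2/4 + 9*k/4 + 11/12.
d = 4 from the (0,0,3) case.
A polynomial solution: f(k) = k*(3*k**3 + 3*k**2 + 3*k + 2)/12.
So s_k = (B(k−1)f/C)·t_k = (k*(3*k**3 + 3*k**2 + 3*k + 2)/(12*k**3 + 27*k**2 + 27*k + 11))·t_k = k*(3*k**3 + 3*k**2 + 3*k + 2).
Check: Δs_k = 12*k**3 + 27*k**2 + 27*k + 11. ✓
Evaluate: s_(n+1) = 3*n**4 + 15*n**3 + 30*n**2 + 29*n + 11; subtract s_(1) = 11 ⇒ S(n) = n*(3*n**3 + 15*n**2 + 30*n + 29).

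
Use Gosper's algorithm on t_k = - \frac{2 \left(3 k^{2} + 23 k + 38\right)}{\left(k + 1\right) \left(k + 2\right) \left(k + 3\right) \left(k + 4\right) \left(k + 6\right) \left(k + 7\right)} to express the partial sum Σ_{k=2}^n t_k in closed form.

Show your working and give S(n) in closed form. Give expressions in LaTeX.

r(k) = (k + 1)*(k + 6)*(23*k + 3*(k + 1)**2 + 61)/((k + 5)*(k + 8)*(3*k**2 + 23*k + 38)) after simplifying.
Factor: A=k + 1; B=k + 8; C=k**3 + 38*k**2/3 + 51*k + 190/3.
f must satisfy (k + 1)·f(k+1) − (k + 7)·f(k) = k**3 + 38*k**2/3 + 51*k + 190/3.
deg f ≤ 6 (via 1,1,3).
A polynomial solution: f(k) = k*(k + 2)*(k + 4)*(k + 5)*(k**2 + 10*k + 27)/54.
Certificate R = B(k−1)f/C = k*(k + 2)*(k + 4)*(k + 7)*(k**2 + 10*k + 27)/(18*(3*k**2 + 23*k + 38)) gives s_k = k*(-k**2 - 10*k - 27)/(9*(k**3 + 10*k**2 + 27*k + 18)).
Check: Δs_k = 2*(-3*k**2 - 23*k - 38)/(k**6 + 23*k**5 + 207*k**4 + 925*k**3 + 2144*k**2 + 2412*k + 1008). ✓
Evaluate: s_(n+1) = (-n**3 - 13*n**2 - 50*n - 38)/(9*(n**3 + 13*n**2 + 50*n + 56)); subtract s_(2) = -17/180 ⇒ S(n) = (-n**3 - 13*n**2 - 50*n + 64)/(60*(n**3 + 13*n**2 + 50*n + 56)).

S(n) = \frac{- n^{3} - 13 n^{2} - 50 n + 64}{60 \left(n^{3} + 13 n^{2} + 50 n + 56\right)}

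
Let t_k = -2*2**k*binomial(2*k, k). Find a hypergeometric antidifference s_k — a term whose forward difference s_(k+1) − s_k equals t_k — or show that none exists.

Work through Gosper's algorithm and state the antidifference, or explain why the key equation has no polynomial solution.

none — t_k is not Gosper-summable

t_(k+1)/t_k = 4*(2*k + 1)/(k + 1).
Normal form (A,B,C) = (8*k + 4, k + 1, 1).
Set up (8*k + 4)·f(k+1) − (k)·f(k) − (1) = 0.
Degrees (1,1,0) ⇒ d ≤ -1.
d = -1 < 0 ⇒ no nonzero polynomial f; not summable.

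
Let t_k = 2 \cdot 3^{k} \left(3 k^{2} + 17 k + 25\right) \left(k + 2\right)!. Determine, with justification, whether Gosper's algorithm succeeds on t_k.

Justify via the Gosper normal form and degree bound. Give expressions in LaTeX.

r(k) = 3*(3*k**3 + 32*k**2 + 114*k + 135)/(3*k**2 + 17*k + 25) after simplifying.
Normal form (A,B,C) = (3*k + 9, 1, k**2 + 17*k/3 + 25/3).
Solve (3*k + 9)·f(k+1) − (1)·f(k) = k**2 + 17*k/3 + 25/3.
Bound: deg f ≤ 1.
A polynomial solution: f(k) = (k + 2)/3.
Get s_k = R·t_k = 2*3**k*(k + 2)*factorial(k + 2) with R(k) = B(k−1)f(k)/C(k) = (k + 2)/(3*k**2 + 17*k + 25).
Verify: 2*3**k*(3*k**2 + 17*k + 25)*factorial(k + 2) matches t_k.

Yes. s_k = 2 \cdot 3^{k} \left(k + 2\right) \left(k + 2\right)!.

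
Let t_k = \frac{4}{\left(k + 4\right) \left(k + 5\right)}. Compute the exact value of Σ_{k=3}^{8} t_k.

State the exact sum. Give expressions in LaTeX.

r(k) = (k + 4)/(k + 6) after simplifying.
Normal form (A,B,C) = (k + 4, k + 6, 1).
Key eq: (k + 4)·f(k+1) = (k + 5)·f(k) + (1).
deg f ≤ 1 (via 1,1,0).
A polynomial solution: f(k) = k/4.
Certificate R = B(k−1)f/C = k*(k + 5)/4 gives s_k = k/(k + 4).
Verify: 4/(k**2 + 9*k + 20) matches t_k.
Telescoping: Σ = s_(9) − s_(3) = 9/13 − (3/7) = 24/91.

Σ = 24/91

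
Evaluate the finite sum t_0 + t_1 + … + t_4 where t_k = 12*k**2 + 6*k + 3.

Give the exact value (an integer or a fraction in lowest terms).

t_(k+1)/t_k = (4*k**2 + 10*k + 7)/(4*k**2 + 2*k + 1).
Gosper form: A/B · C(k+1)/C(k) with A=1, B=1, C=k**2 + k/2 + 1/4.
Key eq: (1)·f(k+1) = (1)·f(k) + (k**2 + k/2 + 1/4).
From deg A=0, deg B=0, deg C=2: d=3.
Coefficient equations give f(k) = k*(4*k**2 - 3*k + 2)/12.
Certificate R = B(k−1)f/C = k*(4*k**2 - 3*k + 2)/(3*(4*k**2 + 2*k + 1)) gives s_k = k*(4*k**2 - 3*k + 2).
Check: Δs_k = 12*k**2 + 6*k + 3. ✓
Σ_(k=0)^(4) t_k = s_(5) − s_(0) = 435 − (0) = 435.

Σ = 435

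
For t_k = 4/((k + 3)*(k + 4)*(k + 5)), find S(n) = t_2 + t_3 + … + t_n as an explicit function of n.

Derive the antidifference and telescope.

Step 1: r(k) = (k + 3)/(k + 6).
Normal form (A,B,C) = (k + 3, k + 6, 1).
Solve (k + 3)·f(k+1) − (k + 5)·f(k) = 1.
Degrees (1,1,0) ⇒ d ≤ 2.
Solve for f: f(k) = k*(k + 7)/24 (degree 2 ≤ 2).
Get s_k = R·t_k = k*(k + 7)/(6*(k + 3)*(k + 4)) with R(k) = B(k−1)f(k)/C(k) = k*(k + 5)*(k + 7)/24.
s_(k+1) − s_k = 4/(k**3 + 12*k**2 + 47*k + 60) = t_k.
Telescope: S(n) = s_(n+1) − s_(2) = (n**2 + 9*n + 8)/(6*(n**2 + 9*n + 20)) − (1/10) = (n**2 + 9*n - 10)/(15*(n**2 + 9*n + 20)).

S(n) = (n**2 + 9*n - 10)/(15*(n**2 + 9*n + 20))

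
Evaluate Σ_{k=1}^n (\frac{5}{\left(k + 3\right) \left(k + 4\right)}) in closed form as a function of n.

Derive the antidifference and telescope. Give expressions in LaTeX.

S(n) = \frac{5 n}{4 \left(n + 4\right)}

t_(k+1)/t_k = (k + 3)/(k + 5).
Take A(k)=k + 3, B(k)=k + 5, C(k)=1.
Set up (k + 3)·f(k+1) − (k + 4)·f(k) − (1) = 0.
deg f ≤ 1 (via 1,1,0).
Solving with deg f ≤ 1: f(k) = k/3.
Certificate R = B(k−1)f/C = k*(k + 4)/3 gives s_k = 5*k/(3*(k + 3)).
Check: Δs_k = 5/(k**2 + 7*k + 12). ✓
Evaluate: s_(n+1) = 5*(n + 1)/(3*(n + 4)); subtract s_(1) = 5/12 ⇒ S(n) = 5*n/(4*(n + 4)).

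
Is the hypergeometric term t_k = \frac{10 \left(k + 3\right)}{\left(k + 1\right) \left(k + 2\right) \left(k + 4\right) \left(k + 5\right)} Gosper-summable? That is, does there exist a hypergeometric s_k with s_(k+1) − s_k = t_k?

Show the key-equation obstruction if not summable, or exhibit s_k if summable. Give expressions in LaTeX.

Yes. s_k = \frac{5 k \left(k + 5\right)}{4 \left(k^{2} + 5 k + 4\right)}.

t_(k+1)/t_k = (k + 1)*(k + 4)**2/((k + 3)**2*(k + 6)).
A = k + 1, B = k + 6, C = k**2 + 6*k + 9.
Solve (k + 1)·f(k+1) − (k + 5)·f(k) = k**2 + 6*k + 9.
d = 4 from the (1,1,2) case.
Solve for f: f(k) = k*(k + 2)*(k + 3)*(k + 5)/8 (degree 4 ≤ 4).
So s_k = (B(k−1)f/C)·t_k = (k*(k + 2)*(k + 5)**2/(8*(k + 3)))·t_k = 5*k*(k + 5)/(4*(k**2 + 5*k + 4)).
Check: Δs_k = 10*(k + 3)/(k**4 + 12*k**3 + 49*k**2 + 78*k + 40). ✓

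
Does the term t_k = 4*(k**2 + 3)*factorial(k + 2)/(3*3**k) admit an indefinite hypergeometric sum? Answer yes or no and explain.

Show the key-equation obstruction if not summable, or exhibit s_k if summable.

r(k) = (k + 3)*((k + 1)**2 + 3)/(3*(k**2 + 3)) after simplifying.
A = k/3 + 1, B = 1, C = k**2 + 3.
f must satisfy (k/3 + 1)·f(k+1) − (1)·f(k) = k**2 + 3.
deg f ≤ 1 (via 1,0,2).
Solve for f: f(k) = 3*(k - 1) (degree 1 ≤ 1).
Then R = B(k−1)f/C = 3*(k - 1)/(k**2 + 3), so s_k = R(k)·t_k = 4*(k - 1)*factorial(k + 2)/3**k.
Δs = 4*(k**2 + 3)*factorial(k + 2)/(3*3**k), as required.

Yes. s_k = 4*(k - 1)*factorial(k + 2)/3**k.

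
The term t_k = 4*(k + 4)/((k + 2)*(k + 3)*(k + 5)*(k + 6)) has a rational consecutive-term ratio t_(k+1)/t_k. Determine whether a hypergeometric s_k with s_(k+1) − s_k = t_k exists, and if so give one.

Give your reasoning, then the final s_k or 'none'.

The ratio is (k + 2)*(k + 5)**2/((k + 4)**2*(k + 7)).
A = k + 2, B = k + 7, C = k**2 + 8*k + 16.
Key eq: (k + 2)·f(k+1) = (k + 6)·f(k) + (k**2 + 8*k + 16).
d = 4 from the (1,1,2) case.
Coefficient equations give f(k) = k*(k + 3)*(k + 4)*(k + 7)/20.
Certificate R = B(k−1)f/C = k*(k + 3)*(k + 6)*(k + 7)/(20*(k + 4)) gives s_k = k*(k + 7)/(5*(k**2 + 7*k + 10)).
Δs = 4*(k + 4)/(k**4 + 16*k**3 + 91*k**2 + 216*k + 180), as required.

s_k = k*(k + 7)/(5*(k**2 + 7*k + 10))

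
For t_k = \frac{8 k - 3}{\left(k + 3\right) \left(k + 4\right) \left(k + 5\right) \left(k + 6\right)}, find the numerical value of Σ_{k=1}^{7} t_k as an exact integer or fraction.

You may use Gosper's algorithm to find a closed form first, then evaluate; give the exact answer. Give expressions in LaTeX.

Compute t_(k+1)/t_k: get (k + 3)*(8*k + 5)/((k + 7)*(8*k - 3)).
Factor: A=k + 3; B=k + 7; C=k - 3/8.
Need (k + 3)·f(k+1) − (k + 6)·f(k) = k - 3/8.
deg f ≤ 3 (via 1,1,1).
Match coefficients ⇒ f(k) = k*(k**2 + 12*k - 33)/160.
Get s_k = R·t_k = k*(k**2 + 12*k - 33)/(20*(k + 3)*(k + 4)*(k + 5)) with R(k) = B(k−1)f(k)/C(k) = k*(k + 6)*(k**2 + 12*k - 33)/(20*(8*k - 3)).
Verify: (8*k - 3)/(k**4 + 18*k**3 + 119*k**2 + 342*k + 360) matches t_k.
Sum = s_(8) − s_(1); s_(8) = 127/4290, s_(1) = -1/120 ⇒ 217/5720.

Σ = 217/5720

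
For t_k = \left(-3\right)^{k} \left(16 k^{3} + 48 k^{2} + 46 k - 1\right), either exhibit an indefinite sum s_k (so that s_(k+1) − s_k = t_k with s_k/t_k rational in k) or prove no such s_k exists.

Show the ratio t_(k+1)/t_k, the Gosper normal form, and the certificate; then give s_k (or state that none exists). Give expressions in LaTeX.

s_k = \left(-3\right)^{k} \left(- 4 k^{3} - 3 k^{2} + 2 k + 4\right)

r(k) = 3*(-16*k**3 - 96*k**2 - 190*k - 109)/(16*k**3 + 48*k**2 + 46*k - 1) after simplifying.
A = -3, B = 1, C = k**3 + 3*k**2 + 23*k/8 - 1/16.
f must satisfy (-3)·f(k+1) − (1)·f(k) = k**3 + 3*k**2 + 23*k/8 - 1/16.
Bound: deg f ≤ 3.
A polynomial solution: f(k) = -(4*k**3 + 3*k**2 - 2*k - 4)/16.
Then R = B(k−1)f/C = -(4*k**3 + 3*k**2 - 2*k - 4)/(16*k**3 + 48*k**2 + 46*k - 1), so s_k = R(k)·t_k = (-3)**k*(-4*k**3 - 3*k**2 + 2*k + 4).
Check: Δs_k = (-3)**k*(16*k**3 + 48*k**2 + 46*k - 1). ✓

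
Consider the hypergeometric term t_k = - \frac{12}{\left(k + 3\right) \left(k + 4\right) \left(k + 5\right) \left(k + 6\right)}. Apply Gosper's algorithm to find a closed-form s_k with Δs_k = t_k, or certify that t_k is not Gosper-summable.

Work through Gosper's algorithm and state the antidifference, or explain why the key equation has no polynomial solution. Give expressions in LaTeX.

s_k = \frac{k \left(- k^{2} - 12 k - 47\right)}{15 \left(k + 3\right) \left(k + 4\right) \left(k + 5\right)}

The ratio is (k + 3)/(k + 7).
Take A(k)=k + 3, B(k)=k + 7, C(k)=1.
Key eq: (k + 3)·f(k+1) = (k + 6)·f(k) + (1).
Bound: deg f ≤ 3.
Solve for f: f(k) = k*(k**2 + 12*k + 47)/180 (degree 3 ≤ 3).
Certificate R = B(k−1)f/C = k*(k + 6)*(k**2 + 12*k + 47)/180 gives s_k = k*(-k**2 - 12*k - 47)/(15*(k + 3)*(k + 4)*(k + 5)).
Δs = -12/(k**4 + 18*k**3 + 119*k**2 + 342*k + 360), as required.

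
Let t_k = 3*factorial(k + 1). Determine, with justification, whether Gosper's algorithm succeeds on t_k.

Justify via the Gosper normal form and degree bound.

t_(k+1)/t_k = k + 2.
Gosper form: A/B · C(k+1)/C(k) with A=k + 2, B=1, C=1.
Key eq: (k + 2)·f(k+1) = (1)·f(k) + (1).
deg f ≤ -1 (via 1,0,0).
d = -1 < 0 ⇒ no nonzero polynomial f; not summable.

No; the degree bound rules out any f.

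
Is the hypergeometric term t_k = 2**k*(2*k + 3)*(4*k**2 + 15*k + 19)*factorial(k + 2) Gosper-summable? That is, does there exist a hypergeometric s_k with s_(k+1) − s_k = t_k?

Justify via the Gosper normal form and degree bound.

t_(k+1)/t_k = 2*(8*k**4 + 90*k**3 + 389*k**2 + 763*k + 570)/(8*k**3 + 42*k**2 + 83*k + 57).
So A=2*k + 6 and B=1, with C=k**3 + 21*k**2/4 + 83*k/8 + 57/8.
Set up (2*k + 6)·f(k+1) − (1)·f(k) − (k**3 + 21*k**2/4 + 83*k/8 + 57/8) = 0.
Degrees (1,0,3) ⇒ d ≤ 2.
Match coefficients ⇒ f(k) = (4*k**2 + 3*k + 3)/8.
So s_k = (B(k−1)f/C)·t_k = ((4*k**2 + 3*k + 3)/((2*k + 3)*(4*k**2 + 15*k + 19)))·t_k = 2**k*(4*k**2 + 3*k + 3)*factorial(k + 2).
Verify: 2**k*(2*k + 3)*(4*k**2 + 15*k + 19)*factorial(k + 2) matches t_k.

Yes. s_k = 2**k*(4*k**2 + 3*k + 3)*factorial(k + 2).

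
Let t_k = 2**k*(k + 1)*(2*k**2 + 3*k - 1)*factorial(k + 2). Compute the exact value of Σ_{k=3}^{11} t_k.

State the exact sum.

Ratio r(k) = 2*(k + 2)*(k + 3)*(3*k + 2*(k + 1)**2 + 2)/((k + 1)*(2*k**2 + 3*k - 1)).
So A=2*k + 6 and B=1, with C=k**3 + 5*k**2/2 + k - 1/2.
Solve (2*k + 6)·f(k+1) − (1)·f(k) = k**3 + 5*k**2/2 + k - 1/2.
d = 2 from the (1,0,3) case.
A polynomial solution: f(k) = (k - 1)**2/2.
So s_k = (B(k−1)f/C)·t_k = ((k - 1)**2/((k + 1)*(2*k**2 + 3*k - 1)))·t_k = 2**k*(k - 1)**2*factorial(k + 2).
s_(k+1) − s_k = 2**k*(k + 1)*(2*k**2 + 3*k - 1)*factorial(k + 2) = t_k.
Evaluate s at k=12 and k=3: 43206955971379200 and 3840; difference 43206955971375360.

Σ = 43206955971375360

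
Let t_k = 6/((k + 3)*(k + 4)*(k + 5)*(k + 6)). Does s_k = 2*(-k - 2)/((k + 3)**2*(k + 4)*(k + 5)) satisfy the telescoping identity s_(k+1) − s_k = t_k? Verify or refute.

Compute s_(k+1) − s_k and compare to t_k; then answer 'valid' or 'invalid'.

Invalid: residual 2*(-4*k - 15)/(k**6 + 25*k**5 + 257*k**4 + 1391*k**3 + 4182*k**2 + 6624*k + 4320) ≠ 0.

s_(k+1) = 2*(-k - 3)/((k + 4)**2*(k + 5)*(k + 6))
s_(k+1) − s_k = 2*(3*k**2 + 17*k + 21)/(k**6 + 25*k**5 + 257*k**4 + 1391*k**3 + 4182*k**2 + 6624*k + 4320)
(s_(k+1) − s_k) − t_k = 2*(-4*k - 15)/(k**6 + 25*k**5 + 257*k**4 + 1391*k**3 + 4182*k**2 + 6624*k + 4320)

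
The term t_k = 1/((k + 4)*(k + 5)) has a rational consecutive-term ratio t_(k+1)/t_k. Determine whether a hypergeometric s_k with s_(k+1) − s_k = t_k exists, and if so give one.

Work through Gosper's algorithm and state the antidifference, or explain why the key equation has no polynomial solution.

s_k = k/(4*(k + 4))

The ratio is (k + 4)/(k + 6).
Factor: A=k + 4; B=k + 6; C=1.
f must satisfy (k + 4)·f(k+1) − (k + 5)·f(k) = 1.
Bound: deg f ≤ 1.
A polynomial solution: f(k) = k/4.
Then R = B(k−1)f/C = k*(k + 5)/4, so s_k = R(k)·t_k = k/(4*(k + 4)).
s_(k+1) − s_k = 1/(k**2 + 9*k + 20) = t_k.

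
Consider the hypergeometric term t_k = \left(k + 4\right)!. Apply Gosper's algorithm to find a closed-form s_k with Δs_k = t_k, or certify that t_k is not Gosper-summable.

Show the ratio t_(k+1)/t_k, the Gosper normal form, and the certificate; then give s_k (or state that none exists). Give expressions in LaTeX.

Ratio r(k) = k + 5.
Gosper form: A/B · C(k+1)/C(k) with A=k + 5, B=1, C=1.
Key eq: (k + 5)·f(k+1) = (1)·f(k) + (1).
deg f ≤ -1 (via 1,0,0).
d = -1 < 0 ⇒ no nonzero polynomial f; not summable.

none (Gosper's algorithm certifies no s_k)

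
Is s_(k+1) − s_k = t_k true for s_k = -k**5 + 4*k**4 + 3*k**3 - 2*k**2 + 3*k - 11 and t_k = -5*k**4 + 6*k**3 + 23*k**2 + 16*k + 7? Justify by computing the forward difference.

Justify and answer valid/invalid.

valid; difference matches t_k

s_(k+1) = -k**5 - k**4 + 9*k**3 + 21*k**2 + 19*k - 4
s_(k+1) − s_k = -5*k**4 + 6*k**3 + 23*k**2 + 16*k + 7
(s_(k+1) − s_k) − t_k = 0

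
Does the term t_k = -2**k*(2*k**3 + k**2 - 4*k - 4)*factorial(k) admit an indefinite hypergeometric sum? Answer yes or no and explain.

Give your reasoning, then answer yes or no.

The ratio is 2*(2*k**4 + 9*k**3 + 11*k**2 - k - 5)/(2*k**3 + k**2 - 4*k - 4).
So A=2*k + 2 and B=1, with C=k**3 + k**2/2 - 2*k - 2.
Key eq: (2*k + 2)·f(k+1) = (1)·f(k) + (k**3 + k**2/2 - 2*k - 2).
From deg A=1, deg B=0, deg C=3: d=2.
A polynomial solution: f(k) = (k**2 - 2*k - 2)/2.
So s_k = (B(k−1)f/C)·t_k = ((k**2 - 2*k - 2)/(2*k**3 + k**2 - 4*k - 4))·t_k = 2**k*(-k**2 + 2*k + 2)*factorial(k).
Check: Δs_k = -2**k*(2*k**3 + k**2 - 4*k - 4)*factorial(k). ✓

Yes. s_k = 2**k*(-k**2 + 2*k + 2)*factorial(k).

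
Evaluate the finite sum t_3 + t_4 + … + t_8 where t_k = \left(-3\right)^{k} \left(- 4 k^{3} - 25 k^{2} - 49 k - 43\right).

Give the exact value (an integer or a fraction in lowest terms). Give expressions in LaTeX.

The ratio is 3*(-4*k**3 - 37*k**2 - 111*k - 121)/(4*k**3 + 25*k**2 + 49*k + 43).
Normal form (A,B,C) = (-3, 1, k**3 + 25*k**2/4 + 49*k/4 + 43/4).
Need (-3)·f(k+1) − (1)·f(k) = k**3 + 25*k**2/4 + 49*k/4 + 43/4.
From deg A=0, deg B=0, deg C=3: d=3.
Solve for f: f(k) = -(k**3 + 4*k**2 + 4*k + 4)/4 (degree 3 ≤ 3).
Certificate R = B(k−1)f/C = -(k**3 + 4*k**2 + 4*k + 4)/(4*k**3 + 25*k**2 + 49*k + 43) gives s_k = (-3)**k*(k**3 + 4*k**2 + 4*k + 4).
Check: Δs_k = (-3)**k*(-4*k**3 - 25*k**2 - 49*k - 43). ✓
Evaluate s at k=9 and k=3: -21513519 and -2133; difference -21511386.

Σ = -21511386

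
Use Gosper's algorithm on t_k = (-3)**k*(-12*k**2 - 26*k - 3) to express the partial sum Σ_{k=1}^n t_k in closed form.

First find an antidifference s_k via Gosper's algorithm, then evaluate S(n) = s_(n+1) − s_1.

S(n) = -9*(-3)**n*n**2 - 24*(-3)**n*n - 6*(-3)**n + 6

The ratio is 3*(-12*k**2 - 50*k - 41)/(12*k**2 + 26*k + 3).
Factor: A=-3; B=1; C=k**2 + 13*k/6 + 1/4.
Need (-3)·f(k+1) − (1)·f(k) = k**2 + 13*k/6 + 1/4.
From deg A=0, deg B=0, deg C=2: d=2.
Coefficient equations give f(k) = -(3*k**2 + 2*k - 3)/12.
So s_k = (B(k−1)f/C)·t_k = (-(3*k**2 + 2*k - 3)/(12*k**2 + 26*k + 3))·t_k = (-3)**k*(3*k**2 + 2*k - 3).
s_(k+1) − s_k = (-3)**k*(-12*k**2 - 26*k - 3) = t_k.
Evaluate: s_(n+1) = (-3)**(n + 1)*(3*n**2 + 8*n + 2); subtract s_(1) = -6 ⇒ S(n) = -9*(-3)**n*n**2 - 24*(-3)**n*n - 6*(-3)**n + 6.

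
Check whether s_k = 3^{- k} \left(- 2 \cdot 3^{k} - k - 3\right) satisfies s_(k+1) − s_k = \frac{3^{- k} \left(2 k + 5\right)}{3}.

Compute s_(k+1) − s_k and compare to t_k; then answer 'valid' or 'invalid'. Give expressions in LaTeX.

Valid: the claim telescopes to t_k.

s_(k+1) = (-6*3**k - k - 4)/(3*3**k)
s_(k+1) − s_k = (2*k + 5)/(3*3**k)
(s_(k+1) − s_k) − t_k = 0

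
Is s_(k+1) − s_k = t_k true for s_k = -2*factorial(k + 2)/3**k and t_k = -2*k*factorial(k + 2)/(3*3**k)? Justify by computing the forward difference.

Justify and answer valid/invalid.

valid (s_(k+1) − s_k reduces to t_k)

s_(k+1) = -2*factorial(k + 3)/(3*3**k)
s_(k+1) − s_k = -2*k*factorial(k + 2)/(3*3**k)
(s_(k+1) − s_k) − t_k = 0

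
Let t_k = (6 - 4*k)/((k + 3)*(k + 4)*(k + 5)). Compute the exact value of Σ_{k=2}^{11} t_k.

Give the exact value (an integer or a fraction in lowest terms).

Σ = -37/240

Ratio r(k) = (k + 3)*(2*k - 1)/((k + 6)*(2*k - 3)).
Normal form (A,B,C) = (k + 3, k + 6, k - 3/2).
Solve (k + 3)·f(k+1) − (k + 5)·f(k) = k - 3/2.
d = 2 from the (1,1,1) case.
Coefficient equations give f(k) = k*(k - 9)/16.
Get s_k = R·t_k = -k*(k - 9)/(4*(k + 3)*(k + 4)) with R(k) = B(k−1)f(k)/C(k) = k*(k - 9)*(k + 5)/(8*(2*k - 3)).
Verify: 2*(3 - 2*k)/(k**3 + 12*k**2 + 47*k + 60) matches t_k.
Sum = s_(12) − s_(2); s_(12) = -3/80, s_(2) = 7/60 ⇒ -37/240.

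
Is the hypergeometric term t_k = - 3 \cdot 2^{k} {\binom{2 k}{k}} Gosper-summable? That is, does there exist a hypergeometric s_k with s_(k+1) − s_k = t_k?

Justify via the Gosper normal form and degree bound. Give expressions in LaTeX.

No; the degree bound rules out any f.

Compute t_(k+1)/t_k: get 4*(2*k + 1)/(k + 1).
A = 8*k + 4, B = k + 1, C = 1.
Need (8*k + 4)·f(k+1) − (k)·f(k) = 1.
From deg A=1, deg B=1, deg C=0: d=-1.
d = -1 < 0 ⇒ no nonzero polynomial f; not summable.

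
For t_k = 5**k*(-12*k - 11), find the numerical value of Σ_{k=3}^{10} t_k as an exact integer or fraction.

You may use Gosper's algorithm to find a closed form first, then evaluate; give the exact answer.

Σ = -1562499000

Step 1: r(k) = 5*(12*k + 23)/(12*k + 11).
Take A(k)=5, B(k)=1, C(k)=k + 11/12.
Key eq: (5)·f(k+1) = (1)·f(k) + (k + 11/12).
deg f ≤ 1 (via 0,0,1).
Solve for f: f(k) = (3*k - 1)/12 (degree 1 ≤ 1).
Get s_k = R·t_k = 5**k*(1 - 3*k) with R(k) = B(k−1)f(k)/C(k) = (3*k - 1)/(12*k + 11).
Verify: 5**k*(-12*k - 11) matches t_k.
Σ_(k=3)^(10) t_k = s_(11) − s_(3) = -1562500000 − (-1000) = -1562499000.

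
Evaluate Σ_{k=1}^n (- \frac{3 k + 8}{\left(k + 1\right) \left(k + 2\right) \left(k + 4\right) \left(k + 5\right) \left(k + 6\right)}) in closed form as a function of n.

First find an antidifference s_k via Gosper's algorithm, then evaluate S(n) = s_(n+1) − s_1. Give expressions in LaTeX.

S(n) = \frac{n \left(- n^{2} - 13 n - 52\right)}{60 \left(n^{3} + 13 n^{2} + 52 n + 60\right)}

Compute t_(k+1)/t_k: get (k + 1)*(k + 4)*(3*k + 11)/((k + 3)*(k + 7)*(3*k + 8)).
So A=k + 1 and B=k + 7, with C=k**2 + 17*k/3 + 8.
Set up (k + 1)·f(k+1) − (k + 6)·f(k) − (k**2 + 17*k/3 + 8) = 0.
Degrees (1,1,2) ⇒ d ≤ 5.
Match coefficients ⇒ f(k) = k*(k + 2)*(k + 3)*(k**2 + 10*k + 29)/60.
R(k) = B(k−1)·f(k)/C(k) = k*(k + 2)*(k + 6)*(k**2 + 10*k + 29)/(20*(3*k + 8)); s_k = R·t_k = k*(-k**2 - 10*k - 29)/(20*(k**3 + 10*k**2 + 29*k + 20)).
Δs = (-3*k - 8)/(k**5 + 18*k**4 + 121*k**3 + 372*k**2 + 508*k + 240), as required.
Σ_(k=1)^n t_k = s_(n+1) − s_(1) = ((-n**3 - 13*n**2 - 52*n - 40)/(20*(n**3 + 13*n**2 + 52*n + 60))) − (-1/30), i.e. n*(-n**2 - 13*n - 52)/(60*(n**3 + 13*n**2 + 52*n + 60)).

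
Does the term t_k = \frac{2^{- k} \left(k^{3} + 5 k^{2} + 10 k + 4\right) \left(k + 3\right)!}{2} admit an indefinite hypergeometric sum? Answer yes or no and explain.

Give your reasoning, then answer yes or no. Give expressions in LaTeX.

Yes. s_k = 2^{- k} \left(k - 1\right) \left(k + 2\right) \left(k + 3\right)!.

r(k) = (k**4 + 12*k**3 + 55*k**2 + 112*k + 80)/(2*(k**3 + 5*k**2 + 10*k + 4)) after simplifying.
So A=k/2 + 2 and B=1, with C=k**3 + 5*k**2 + 10*k + 4.
Need (k/2 + 2)·f(k+1) − (1)·f(k) = k**3 + 5*k**2 + 10*k + 4.
From deg A=1, deg B=0, deg C=3: d=2.
A polynomial solution: f(k) = 2*(k - 1)*(k + 2).
Then R = B(k−1)f/C = 2*(k - 1)*(k + 2)/(k**3 + 5*k**2 + 10*k + 4), so s_k = R(k)·t_k = (k - 1)*(k + 2)*factorial(k + 3)/2**k.
s_(k+1) − s_k = (k**3 + 5*k**2 + 10*k + 4)*factorial(k + 3)/(2*2**k) = t_k.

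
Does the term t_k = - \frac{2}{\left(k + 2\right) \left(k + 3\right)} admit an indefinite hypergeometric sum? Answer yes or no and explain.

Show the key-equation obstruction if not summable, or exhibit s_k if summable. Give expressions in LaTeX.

Ratio r(k) = (k + 2)/(k + 4).
Factor: A=k + 2; B=k + 4; C=1.
Solve (k + 2)·f(k+1) − (k + 3)·f(k) = 1.
deg f ≤ 1 (via 1,1,0).
Solve for f: f(k) = k/2 (degree 1 ≤ 1).
R(k) = B(k−1)·f(k)/C(k) = k*(k + 3)/2; s_k = R·t_k = -k/(k + 2).
Δs = -2/(k**2 + 5*k + 6), as required.

Yes. s_k = - \frac{k}{k + 2}.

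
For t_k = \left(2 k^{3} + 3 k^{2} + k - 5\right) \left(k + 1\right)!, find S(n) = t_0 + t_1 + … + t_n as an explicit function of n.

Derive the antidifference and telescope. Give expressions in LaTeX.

S(n) = 2 n^{4} n! + 7 n^{3} n! + 3 n^{2} n! - 10 n n! - 8 n! + 3

The ratio is (k + 2)*(k + 2*(k + 1)**3 + 3*(k + 1)**2 - 4)/(2*k**3 + 3*k**2 + k - 5).
Take A(k)=k + 2, B(k)=1, C(k)=k**3 + 3*k**2/2 + k/2 - 5/2.
Need (k + 2)·f(k+1) − (1)·f(k) = k**3 + 3*k**2/2 + k/2 - 5/2.
From deg A=1, deg B=0, deg C=3: d=2.
Solving with deg f ≤ 2: f(k) = (2*k**2 - 3*k - 3)/2.
So s_k = (B(k−1)f/C)·t_k = ((2*k**2 - 3*k - 3)/(2*k**3 + 3*k**2 + k - 5))·t_k = (2*k**2 - 3*k - 3)*factorial(k + 1).
s_(k+1) − s_k = (2*k**3 + 3*k**2 + k - 5)*factorial(k + 1) = t_k.
Evaluate: s_(n+1) = (2*n**2 + n - 4)*factorial(n + 2); subtract s_(0) = -3 ⇒ S(n) = 2*n**4*factorial(n) + 7*n**3*factorial(n) + 3*n**2*factorial(n) - 10*n*factorial(n) - 8*factorial(n) + 3.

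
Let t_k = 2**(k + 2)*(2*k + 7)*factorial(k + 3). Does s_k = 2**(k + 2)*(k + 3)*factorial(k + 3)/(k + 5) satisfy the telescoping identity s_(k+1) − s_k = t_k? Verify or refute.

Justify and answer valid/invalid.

s_(k+1) = 2**(k + 3)*(k + 4)*factorial(k + 4)/(k + 6)
s_(k+1) − s_k = 2**(k + 2)*(2*k**3 + 25*k**2 + 103*k + 142)*factorial(k + 3)/((k + 5)*(k + 6))
(s_(k+1) − s_k) − t_k = -2**(k + 3)*(2*k**2 + 17*k + 34)*factorial(k + 3)/((k + 5)*(k + 6))

Invalid: residual -2**(k + 3)*(2*k**2 + 17*k + 34)*factorial(k + 3)/((k + 5)*(k + 6)) ≠ 0.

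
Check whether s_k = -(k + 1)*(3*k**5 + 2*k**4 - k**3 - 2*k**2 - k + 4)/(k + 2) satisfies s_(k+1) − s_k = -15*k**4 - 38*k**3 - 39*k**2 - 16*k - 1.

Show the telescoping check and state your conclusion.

s_(k+1) = (k + 2)*(k - 3*(k + 1)**5 - 2*(k + 1)**4 + (k + 1)**3 + 2*(k + 1)**2 - 3)/(k + 3)
s_(k+1) − s_k = (-15*k**6 - 101*k**5 - 253*k**4 - 323*k**3 - 219*k**2 - 67*k - 8)/(k**2 + 5*k + 6)
(s_(k+1) − s_k) − t_k = 2*(6*k**5 + 33*k**4 + 58*k**3 + 48*k**2 + 17*k - 1)/(k**2 + 5*k + 6)

Invalid: residual 2*(6*k**5 + 33*k**4 + 58*k**3 + 48*k**2 + 17*k - 1)/(k**2 + 5*k + 6) ≠ 0.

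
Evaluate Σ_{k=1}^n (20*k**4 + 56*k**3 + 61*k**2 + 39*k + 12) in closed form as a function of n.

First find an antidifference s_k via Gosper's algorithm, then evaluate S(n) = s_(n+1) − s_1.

S(n) = n*(4*n**4 + 24*n**3 + 55*n**2 + 64*n + 41)

Step 1: r(k) = (20*k**4 + 136*k**3 + 349*k**2 + 409*k + 188)/(20*k**4 + 56*k**3 + 61*k**2 + 39*k + 12).
Normal form (A,B,C) = (1, 1, k**4 + 14*k**3/5 + 61*k**2/20 + 39*k/20 + 3/5).
Set up (1)·f(k+1) − (1)·f(k) − (k**4 + 14*k**3/5 + 61*k**2/20 + 39*k/20 + 3/5) = 0.
deg f ≤ 5 (via 0,0,4).
A polynomial solution: f(k) = k*(2*k + 1)*(2*k**3 + k**2 - k + 2)/20.
R(k) = B(k−1)·f(k)/C(k) = k*(2*k + 1)*(2*k**3 + k**2 - k + 2)/(20*k**4 + 56*k**3 + 61*k**2 + 39*k + 12); s_k = R·t_k = k*(4*k**4 + 4*k**3 - k**2 + 3*k + 2).
Verify: 20*k**4 + 56*k**3 + 61*k**2 + 39*k + 12 matches t_k.
Evaluate: s_(n+1) = 4*n**5 + 24*n**4 + 55*n**3 + 64*n**2 + 41*n + 12; subtract s_(1) = 12 ⇒ S(n) = n*(4*n**4 + 24*n**3 + 55*n**2 + 64*n + 41).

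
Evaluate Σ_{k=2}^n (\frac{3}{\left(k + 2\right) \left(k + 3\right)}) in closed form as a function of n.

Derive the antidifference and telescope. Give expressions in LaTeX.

S(n) = \frac{3 \left(n - 1\right)}{4 \left(n + 3\right)}

Ratio r(k) = (k + 2)/(k + 4).
So A=k + 2 and B=k + 4, with C=1.
f must satisfy (k + 2)·f(k+1) − (k + 3)·f(k) = 1.
Degrees (1,1,0) ⇒ d ≤ 1.
Coefficient equations give f(k) = k/2.
Get s_k = R·t_k = 3*k/(2*(k + 2)) with R(k) = B(k−1)f(k)/C(k) = k*(k + 3)/2.
Verify: 3/(k**2 + 5*k + 6) matches t_k.
Σ_(k=2)^n t_k = s_(n+1) − s_(2) = (3*(n + 1)/(2*(n + 3))) − (3/4), i.e. 3*(n - 1)/(4*(n + 3)).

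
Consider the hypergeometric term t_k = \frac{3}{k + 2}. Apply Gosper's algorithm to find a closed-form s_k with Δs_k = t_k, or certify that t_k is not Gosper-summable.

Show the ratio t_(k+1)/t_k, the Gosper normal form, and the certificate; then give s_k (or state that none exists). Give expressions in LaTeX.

none (Gosper's algorithm certifies no s_k)

Ratio r(k) = (k + 2)/(k + 3).
So A=k + 2 and B=k + 3, with C=1.
Need (k + 2)·f(k+1) − (k + 2)·f(k) = 1.
d = 0 from the (1,1,0) case.
Put f(k) = c0: A·f(k+1) − B(k−1)·f(k) − C = -1; need -1 = 0 — inconsistent ⇒ no f, not summable.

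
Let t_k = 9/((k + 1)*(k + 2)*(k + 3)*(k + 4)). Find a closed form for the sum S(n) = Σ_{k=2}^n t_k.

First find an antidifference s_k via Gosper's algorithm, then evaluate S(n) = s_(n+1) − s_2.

S(n) = (n**3 + 9*n**2 + 26*n - 36)/(20*(n**3 + 9*n**2 + 26*n + 24))

The ratio is (k + 1)/(k + 5).
Normal form (A,B,C) = (k + 1, k + 5, 1).
f must satisfy (k + 1)·f(k+1) − (k + 4)·f(k) = 1.
deg f ≤ 3 (via 1,1,0).
Solve for f: f(k) = k*(k**2 + 6*k + 11)/18 (degree 3 ≤ 3).
So s_k = (B(k−1)f/C)·t_k = (k*(k + 4)*(k**2 + 6*k + 11)/18)·t_k = k*(k**2 + 6*k + 11)/(2*(k + 1)*(k + 2)*(k + 3)).
Check: Δs_k = 9/(k**4 + 10*k**3 + 35*k**2 + 50*k + 24). ✓
s_(n+1) = (n**3 + 9*n**2 + 26*n + 18)/(2*(n**3 + 9*n**2 + 26*n + 24)) and s_(2) = 9/20, so S(n) = (n**3 + 9*n**2 + 26*n - 36)/(20*(n**3 + 9*n**2 + 26*n + 24)).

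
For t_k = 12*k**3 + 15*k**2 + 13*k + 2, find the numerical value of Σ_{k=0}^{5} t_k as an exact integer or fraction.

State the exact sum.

Σ = 3732

Ratio r(k) = (12*k**3 + 51*k**2 + 79*k + 42)/(12*k**3 + 15*k**2 + 13*k + 2).
Take A(k)=1, B(k)=1, C(k)=k**3 + 5*k**2/4 + 13*k/12 + 1/6.
Solve (1)·f(k+1) − (1)·f(k) = k**3 + 5*k**2/4 + 13*k/12 + 1/6.
Degrees (0,0,3) ⇒ d ≤ 4.
Match coefficients ⇒ f(k) = k*(3*k**3 - k**2 + 2*k - 2)/12.
Then R = B(k−1)f/C = k*(3*k**3 - k**2 + 2*k - 2)/(12*k**3 + 15*k**2 + 13*k + 2), so s_k = R(k)·t_k = k*(3*k**3 - k**2 + 2*k - 2).
Verify: 12*k**3 + 15*k**2 + 13*k + 2 matches t_k.
Σ_(k=0)^(5) t_k = s_(6) − s_(0) = 3732 − (0) = 3732.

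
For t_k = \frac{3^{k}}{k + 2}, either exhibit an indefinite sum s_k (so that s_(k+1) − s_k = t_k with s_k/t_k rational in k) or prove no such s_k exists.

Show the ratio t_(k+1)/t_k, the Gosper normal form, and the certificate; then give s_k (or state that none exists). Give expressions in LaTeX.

none (Gosper's algorithm certifies no s_k)

t_(k+1)/t_k = 3*(k + 2)/(k + 3).
So A=3*k + 6 and B=k + 3, with C=1.
Key eq: (3*k + 6)·f(k+1) = (k + 2)·f(k) + (1).
From deg A=1, deg B=1, deg C=0: d=-1.
Negative degree bound (-1): no f exists, t_k not Gosper-summable.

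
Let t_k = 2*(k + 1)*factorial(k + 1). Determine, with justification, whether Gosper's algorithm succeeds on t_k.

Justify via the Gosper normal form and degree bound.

Step 1: r(k) = (k + 2)**2/(k + 1).
Factor: A=k + 2; B=1; C=k + 1.
Key eq: (k + 2)·f(k+1) = (1)·f(k) + (k + 1).
deg f ≤ 0 (via 1,0,1).
Coefficient equations give f(k) = 1.
Certificate R = B(k−1)f/C = 1/(k + 1) gives s_k = 2*factorial(k + 1).
Check: Δs_k = 2*(k + 1)*factorial(k + 1). ✓

Yes. s_k = 2*factorial(k + 1).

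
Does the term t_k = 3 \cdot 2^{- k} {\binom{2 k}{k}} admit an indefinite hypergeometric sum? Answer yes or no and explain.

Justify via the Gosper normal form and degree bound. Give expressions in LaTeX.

No — key equation has no polynomial f.

Compute t_(k+1)/t_k: get (2*k + 1)/(k + 1).
Factor: A=2*k + 1; B=k + 1; C=1.
Key eq: (2*k + 1)·f(k+1) = (k)·f(k) + (1).
Bound: deg f ≤ -1.
Negative degree bound (-1): no f exists, t_k not Gosper-summable.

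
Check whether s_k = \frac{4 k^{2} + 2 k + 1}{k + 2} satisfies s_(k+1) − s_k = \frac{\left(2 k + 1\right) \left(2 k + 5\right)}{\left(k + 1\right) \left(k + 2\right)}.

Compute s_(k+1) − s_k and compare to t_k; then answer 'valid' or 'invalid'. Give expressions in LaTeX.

Invalid: residual \frac{2 \left(- 5 k - 2\right)}{k^{3} + 6 k^{2} + 11 k + 6} ≠ 0.

s_(k+1) = (4*k**2 + 10*k + 7)/(k + 3)
s_(k+1) − s_k = (4*k**2 + 20*k + 11)/(k**2 + 5*k + 6)
(s_(k+1) − s_k) − t_k = 2*(-5*k - 2)/(k**3 + 6*k**2 + 11*k + 6)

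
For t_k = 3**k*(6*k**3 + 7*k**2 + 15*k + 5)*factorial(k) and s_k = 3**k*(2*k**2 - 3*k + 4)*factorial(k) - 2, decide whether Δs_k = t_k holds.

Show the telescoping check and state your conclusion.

Valid — Δs_k = t_k.

s_(k+1) = 3**(k + 1)*(-3*k + 2*(k + 1)**2 + 1)*factorial(k + 1) - 2
s_(k+1) − s_k = 3**k*(6*k**3 + 7*k**2 + 15*k + 5)*factorial(k)
(s_(k+1) − s_k) − t_k = 0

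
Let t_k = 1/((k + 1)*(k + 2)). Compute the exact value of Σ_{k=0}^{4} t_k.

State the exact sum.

Σ = 5/6

The ratio is (k + 1)/(k + 3).
Gosper form: A/B · C(k+1)/C(k) with A=k + 1, B=k + 3, C=1.
Need (k + 1)·f(k+1) − (k + 2)·f(k) = 1.
Bound: deg f ≤ 1.
Match coefficients ⇒ f(k) = k.
So s_k = (B(k−1)f/C)·t_k = (k*(k + 2))·t_k = k/(k + 1).
Check: Δs_k = 1/(k**2 + 3*k + 2). ✓
Sum = s_(5) − s_(0); s_(5) = 5/6, s_(0) = 0 ⇒ 5/6.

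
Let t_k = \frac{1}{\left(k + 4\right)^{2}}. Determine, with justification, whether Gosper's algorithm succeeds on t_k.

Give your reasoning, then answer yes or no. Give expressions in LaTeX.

Step 1: r(k) = (k + 4)**2/(k + 5)**2.
A = k**2 + 8*k + 16, B = k**2 + 10*k + 25, C = 1.
Solve (k**2 + 8*k + 16)·f(k+1) − (k**2 + 8*k + 16)·f(k) = 1.
deg f ≤ 0 (via 2,2,0).
Write f(k) = c0. Then LHS − RHS = -1, requiring -1 = 0: contradictory. No certificate.

No — the linear system for f has no solution.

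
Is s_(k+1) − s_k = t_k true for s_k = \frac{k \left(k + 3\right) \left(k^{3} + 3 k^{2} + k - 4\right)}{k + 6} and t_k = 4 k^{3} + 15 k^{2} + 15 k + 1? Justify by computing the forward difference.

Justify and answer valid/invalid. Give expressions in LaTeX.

Invalid: residual \frac{3 \left(- 3 k^{4} - 36 k^{3} - 104 k^{2} - 95 k - 6\right)}{k^{2} + 13 k + 42} ≠ 0.

s_(k+1) = (k + 1)*(k + 4)*(k + (k + 1)**3 + 3*(k + 1)**2 - 3)/(k + 7)
s_(k+1) − s_k = 2*(2*k**5 + 29*k**4 + 135*k**3 + 257*k**2 + 179*k + 12)/(k**2 + 13*k + 42)
(s_(k+1) − s_k) − t_k = 3*(-3*k**4 - 36*k**3 - 104*k**2 - 95*k - 6)/(k**2 + 13*k + 42)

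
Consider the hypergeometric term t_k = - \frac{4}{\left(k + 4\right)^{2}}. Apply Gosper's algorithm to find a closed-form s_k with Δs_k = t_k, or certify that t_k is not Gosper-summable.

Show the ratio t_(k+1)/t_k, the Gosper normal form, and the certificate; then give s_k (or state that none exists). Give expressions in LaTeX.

not Gosper-summable; s_k does not exist

The ratio is (k + 4)**2/(k + 5)**2.
Gosper form: A/B · C(k+1)/C(k) with A=k**2 + 8*k + 16, B=k**2 + 10*k + 25, C=1.
Solve (k**2 + 8*k + 16)·f(k+1) − (k**2 + 8*k + 16)·f(k) = 1.
From deg A=2, deg B=2, deg C=0: d=0.
f = c0 ⇒ A·f(k+1) − B(k−1)·f(k) − C = -1. The system {-1 = 0} is inconsistent; no antidifference.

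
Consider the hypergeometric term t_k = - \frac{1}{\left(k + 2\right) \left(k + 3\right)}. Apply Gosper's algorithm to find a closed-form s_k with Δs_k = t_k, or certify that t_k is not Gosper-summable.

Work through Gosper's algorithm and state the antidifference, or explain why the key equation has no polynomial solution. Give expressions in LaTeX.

s_k = - \frac{k}{2 k + 4}

The ratio is (k + 2)/(k + 4).
Gosper form: A/B · C(k+1)/C(k) with A=k + 2, B=k + 4, C=1.
Need (k + 2)·f(k+1) − (k + 3)·f(k) = 1.
Degrees (1,1,0) ⇒ d ≤ 1.
Match coefficients ⇒ f(k) = k/2.
So s_k = (B(k−1)f/C)·t_k = (k*(k + 3)/2)·t_k = -k/(2*k + 4).
s_(k+1) − s_k = -1/(k**2 + 5*k + 6) = t_k.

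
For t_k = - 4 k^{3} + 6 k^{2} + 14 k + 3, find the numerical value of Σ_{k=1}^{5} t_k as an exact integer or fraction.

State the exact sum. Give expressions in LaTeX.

t_(k+1)/t_k = (4*k**3 + 6*k**2 - 14*k - 19)/(4*k**3 - 6*k**2 - 14*k - 3).
A = 1, B = 1, C = k**3 - 3*k**2/2 - 7*k/2 - 3/4.
Set up (1)·f(k+1) − (1)·f(k) − (k**3 - 3*k**2/2 - 7*k/2 - 3/4) = 0.
deg f ≤ 4 (via 0,0,3).
A polynomial solution: f(k) = k*(k**3 - 4*k**2 - 3*k + 3)/4.
Then R = B(k−1)f/C = k*(k**3 - 4*k**2 - 3*k + 3)/(4*k**3 - 6*k**2 - 14*k - 3), so s_k = R(k)·t_k = k*(-k**3 + 4*k**2 + 3*k - 3).
Verify: -4*k**3 + 6*k**2 + 14*k + 3 matches t_k.
Sum = s_(6) − s_(1); s_(6) = -342, s_(1) = 3 ⇒ -345.

Σ = -345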